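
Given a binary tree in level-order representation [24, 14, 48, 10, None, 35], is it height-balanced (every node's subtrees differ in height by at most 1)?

Tree (level-order array): [24, 14, 48, 10, None, 35]
Definition: a tree is height-balanced if, at every node, |h(left) - h(right)| <= 1 (empty subtree has height -1).
Bottom-up per-node check:
  node 10: h_left=-1, h_right=-1, diff=0 [OK], height=0
  node 14: h_left=0, h_right=-1, diff=1 [OK], height=1
  node 35: h_left=-1, h_right=-1, diff=0 [OK], height=0
  node 48: h_left=0, h_right=-1, diff=1 [OK], height=1
  node 24: h_left=1, h_right=1, diff=0 [OK], height=2
All nodes satisfy the balance condition.
Result: Balanced


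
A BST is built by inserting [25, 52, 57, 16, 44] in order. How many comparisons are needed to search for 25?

Search path for 25: 25
Found: True
Comparisons: 1


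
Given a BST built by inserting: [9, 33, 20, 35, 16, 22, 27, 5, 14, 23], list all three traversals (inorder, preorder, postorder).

Tree insertion order: [9, 33, 20, 35, 16, 22, 27, 5, 14, 23]
Tree (level-order array): [9, 5, 33, None, None, 20, 35, 16, 22, None, None, 14, None, None, 27, None, None, 23]
Inorder (L, root, R): [5, 9, 14, 16, 20, 22, 23, 27, 33, 35]
Preorder (root, L, R): [9, 5, 33, 20, 16, 14, 22, 27, 23, 35]
Postorder (L, R, root): [5, 14, 16, 23, 27, 22, 20, 35, 33, 9]


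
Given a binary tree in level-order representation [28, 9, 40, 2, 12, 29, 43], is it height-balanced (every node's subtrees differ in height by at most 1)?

Tree (level-order array): [28, 9, 40, 2, 12, 29, 43]
Definition: a tree is height-balanced if, at every node, |h(left) - h(right)| <= 1 (empty subtree has height -1).
Bottom-up per-node check:
  node 2: h_left=-1, h_right=-1, diff=0 [OK], height=0
  node 12: h_left=-1, h_right=-1, diff=0 [OK], height=0
  node 9: h_left=0, h_right=0, diff=0 [OK], height=1
  node 29: h_left=-1, h_right=-1, diff=0 [OK], height=0
  node 43: h_left=-1, h_right=-1, diff=0 [OK], height=0
  node 40: h_left=0, h_right=0, diff=0 [OK], height=1
  node 28: h_left=1, h_right=1, diff=0 [OK], height=2
All nodes satisfy the balance condition.
Result: Balanced


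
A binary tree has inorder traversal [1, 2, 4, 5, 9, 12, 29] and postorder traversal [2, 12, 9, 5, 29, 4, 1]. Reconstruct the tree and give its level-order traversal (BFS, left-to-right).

Inorder:   [1, 2, 4, 5, 9, 12, 29]
Postorder: [2, 12, 9, 5, 29, 4, 1]
Algorithm: postorder visits root last, so walk postorder right-to-left;
each value is the root of the current inorder slice — split it at that
value, recurse on the right subtree first, then the left.
Recursive splits:
  root=1; inorder splits into left=[], right=[2, 4, 5, 9, 12, 29]
  root=4; inorder splits into left=[2], right=[5, 9, 12, 29]
  root=29; inorder splits into left=[5, 9, 12], right=[]
  root=5; inorder splits into left=[], right=[9, 12]
  root=9; inorder splits into left=[], right=[12]
  root=12; inorder splits into left=[], right=[]
  root=2; inorder splits into left=[], right=[]
Reconstructed level-order: [1, 4, 2, 29, 5, 9, 12]


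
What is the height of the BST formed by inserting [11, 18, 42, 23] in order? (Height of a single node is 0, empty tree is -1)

Insertion order: [11, 18, 42, 23]
Tree (level-order array): [11, None, 18, None, 42, 23]
Compute height bottom-up (empty subtree = -1):
  height(23) = 1 + max(-1, -1) = 0
  height(42) = 1 + max(0, -1) = 1
  height(18) = 1 + max(-1, 1) = 2
  height(11) = 1 + max(-1, 2) = 3
Height = 3


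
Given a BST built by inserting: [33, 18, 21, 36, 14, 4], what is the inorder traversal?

Tree insertion order: [33, 18, 21, 36, 14, 4]
Tree (level-order array): [33, 18, 36, 14, 21, None, None, 4]
Inorder traversal: [4, 14, 18, 21, 33, 36]


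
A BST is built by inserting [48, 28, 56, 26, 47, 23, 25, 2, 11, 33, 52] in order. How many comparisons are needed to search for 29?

Search path for 29: 48 -> 28 -> 47 -> 33
Found: False
Comparisons: 4


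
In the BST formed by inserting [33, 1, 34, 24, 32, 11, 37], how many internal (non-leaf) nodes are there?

Tree built from: [33, 1, 34, 24, 32, 11, 37]
Tree (level-order array): [33, 1, 34, None, 24, None, 37, 11, 32]
Rule: An internal node has at least one child.
Per-node child counts:
  node 33: 2 child(ren)
  node 1: 1 child(ren)
  node 24: 2 child(ren)
  node 11: 0 child(ren)
  node 32: 0 child(ren)
  node 34: 1 child(ren)
  node 37: 0 child(ren)
Matching nodes: [33, 1, 24, 34]
Count of internal (non-leaf) nodes: 4


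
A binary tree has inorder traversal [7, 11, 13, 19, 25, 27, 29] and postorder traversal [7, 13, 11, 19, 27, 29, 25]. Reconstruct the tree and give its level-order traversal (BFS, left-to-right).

Inorder:   [7, 11, 13, 19, 25, 27, 29]
Postorder: [7, 13, 11, 19, 27, 29, 25]
Algorithm: postorder visits root last, so walk postorder right-to-left;
each value is the root of the current inorder slice — split it at that
value, recurse on the right subtree first, then the left.
Recursive splits:
  root=25; inorder splits into left=[7, 11, 13, 19], right=[27, 29]
  root=29; inorder splits into left=[27], right=[]
  root=27; inorder splits into left=[], right=[]
  root=19; inorder splits into left=[7, 11, 13], right=[]
  root=11; inorder splits into left=[7], right=[13]
  root=13; inorder splits into left=[], right=[]
  root=7; inorder splits into left=[], right=[]
Reconstructed level-order: [25, 19, 29, 11, 27, 7, 13]


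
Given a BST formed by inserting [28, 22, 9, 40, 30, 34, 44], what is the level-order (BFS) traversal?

Tree insertion order: [28, 22, 9, 40, 30, 34, 44]
Tree (level-order array): [28, 22, 40, 9, None, 30, 44, None, None, None, 34]
BFS from the root, enqueuing left then right child of each popped node:
  queue [28] -> pop 28, enqueue [22, 40], visited so far: [28]
  queue [22, 40] -> pop 22, enqueue [9], visited so far: [28, 22]
  queue [40, 9] -> pop 40, enqueue [30, 44], visited so far: [28, 22, 40]
  queue [9, 30, 44] -> pop 9, enqueue [none], visited so far: [28, 22, 40, 9]
  queue [30, 44] -> pop 30, enqueue [34], visited so far: [28, 22, 40, 9, 30]
  queue [44, 34] -> pop 44, enqueue [none], visited so far: [28, 22, 40, 9, 30, 44]
  queue [34] -> pop 34, enqueue [none], visited so far: [28, 22, 40, 9, 30, 44, 34]
Result: [28, 22, 40, 9, 30, 44, 34]


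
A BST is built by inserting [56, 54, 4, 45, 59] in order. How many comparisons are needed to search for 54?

Search path for 54: 56 -> 54
Found: True
Comparisons: 2


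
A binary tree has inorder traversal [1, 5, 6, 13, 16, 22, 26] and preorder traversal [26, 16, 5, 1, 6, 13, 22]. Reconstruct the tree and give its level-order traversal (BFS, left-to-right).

Inorder:  [1, 5, 6, 13, 16, 22, 26]
Preorder: [26, 16, 5, 1, 6, 13, 22]
Algorithm: preorder visits root first, so consume preorder in order;
for each root, split the current inorder slice at that value into
left-subtree inorder and right-subtree inorder, then recurse.
Recursive splits:
  root=26; inorder splits into left=[1, 5, 6, 13, 16, 22], right=[]
  root=16; inorder splits into left=[1, 5, 6, 13], right=[22]
  root=5; inorder splits into left=[1], right=[6, 13]
  root=1; inorder splits into left=[], right=[]
  root=6; inorder splits into left=[], right=[13]
  root=13; inorder splits into left=[], right=[]
  root=22; inorder splits into left=[], right=[]
Reconstructed level-order: [26, 16, 5, 22, 1, 6, 13]


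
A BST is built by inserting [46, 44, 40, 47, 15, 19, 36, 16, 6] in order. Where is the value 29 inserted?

Starting tree (level order): [46, 44, 47, 40, None, None, None, 15, None, 6, 19, None, None, 16, 36]
Insertion path: 46 -> 44 -> 40 -> 15 -> 19 -> 36
Result: insert 29 as left child of 36
Final tree (level order): [46, 44, 47, 40, None, None, None, 15, None, 6, 19, None, None, 16, 36, None, None, 29]


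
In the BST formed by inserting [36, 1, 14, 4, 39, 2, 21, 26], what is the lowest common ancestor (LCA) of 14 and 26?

Tree insertion order: [36, 1, 14, 4, 39, 2, 21, 26]
Tree (level-order array): [36, 1, 39, None, 14, None, None, 4, 21, 2, None, None, 26]
In a BST, the LCA of p=14, q=26 is the first node v on the
root-to-leaf path with p <= v <= q (go left if both < v, right if both > v).
Walk from root:
  at 36: both 14 and 26 < 36, go left
  at 1: both 14 and 26 > 1, go right
  at 14: 14 <= 14 <= 26, this is the LCA
LCA = 14


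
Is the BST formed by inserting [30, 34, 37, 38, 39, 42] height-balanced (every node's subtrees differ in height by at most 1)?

Tree (level-order array): [30, None, 34, None, 37, None, 38, None, 39, None, 42]
Definition: a tree is height-balanced if, at every node, |h(left) - h(right)| <= 1 (empty subtree has height -1).
Bottom-up per-node check:
  node 42: h_left=-1, h_right=-1, diff=0 [OK], height=0
  node 39: h_left=-1, h_right=0, diff=1 [OK], height=1
  node 38: h_left=-1, h_right=1, diff=2 [FAIL (|-1-1|=2 > 1)], height=2
  node 37: h_left=-1, h_right=2, diff=3 [FAIL (|-1-2|=3 > 1)], height=3
  node 34: h_left=-1, h_right=3, diff=4 [FAIL (|-1-3|=4 > 1)], height=4
  node 30: h_left=-1, h_right=4, diff=5 [FAIL (|-1-4|=5 > 1)], height=5
Node 38 violates the condition: |-1 - 1| = 2 > 1.
Result: Not balanced


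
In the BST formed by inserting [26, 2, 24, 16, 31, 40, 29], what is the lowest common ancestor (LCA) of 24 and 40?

Tree insertion order: [26, 2, 24, 16, 31, 40, 29]
Tree (level-order array): [26, 2, 31, None, 24, 29, 40, 16]
In a BST, the LCA of p=24, q=40 is the first node v on the
root-to-leaf path with p <= v <= q (go left if both < v, right if both > v).
Walk from root:
  at 26: 24 <= 26 <= 40, this is the LCA
LCA = 26


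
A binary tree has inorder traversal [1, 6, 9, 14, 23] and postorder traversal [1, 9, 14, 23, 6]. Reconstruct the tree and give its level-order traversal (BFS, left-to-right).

Inorder:   [1, 6, 9, 14, 23]
Postorder: [1, 9, 14, 23, 6]
Algorithm: postorder visits root last, so walk postorder right-to-left;
each value is the root of the current inorder slice — split it at that
value, recurse on the right subtree first, then the left.
Recursive splits:
  root=6; inorder splits into left=[1], right=[9, 14, 23]
  root=23; inorder splits into left=[9, 14], right=[]
  root=14; inorder splits into left=[9], right=[]
  root=9; inorder splits into left=[], right=[]
  root=1; inorder splits into left=[], right=[]
Reconstructed level-order: [6, 1, 23, 14, 9]


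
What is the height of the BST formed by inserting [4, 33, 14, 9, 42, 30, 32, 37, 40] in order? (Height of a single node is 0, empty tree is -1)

Insertion order: [4, 33, 14, 9, 42, 30, 32, 37, 40]
Tree (level-order array): [4, None, 33, 14, 42, 9, 30, 37, None, None, None, None, 32, None, 40]
Compute height bottom-up (empty subtree = -1):
  height(9) = 1 + max(-1, -1) = 0
  height(32) = 1 + max(-1, -1) = 0
  height(30) = 1 + max(-1, 0) = 1
  height(14) = 1 + max(0, 1) = 2
  height(40) = 1 + max(-1, -1) = 0
  height(37) = 1 + max(-1, 0) = 1
  height(42) = 1 + max(1, -1) = 2
  height(33) = 1 + max(2, 2) = 3
  height(4) = 1 + max(-1, 3) = 4
Height = 4


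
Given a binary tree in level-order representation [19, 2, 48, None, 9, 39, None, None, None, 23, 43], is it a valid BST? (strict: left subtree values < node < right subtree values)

Level-order array: [19, 2, 48, None, 9, 39, None, None, None, 23, 43]
Validate using subtree bounds (lo, hi): at each node, require lo < value < hi,
then recurse left with hi=value and right with lo=value.
Preorder trace (stopping at first violation):
  at node 19 with bounds (-inf, +inf): OK
  at node 2 with bounds (-inf, 19): OK
  at node 9 with bounds (2, 19): OK
  at node 48 with bounds (19, +inf): OK
  at node 39 with bounds (19, 48): OK
  at node 23 with bounds (19, 39): OK
  at node 43 with bounds (39, 48): OK
No violation found at any node.
Result: Valid BST


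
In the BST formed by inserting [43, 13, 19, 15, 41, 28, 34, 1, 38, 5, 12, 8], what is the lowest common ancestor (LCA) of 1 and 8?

Tree insertion order: [43, 13, 19, 15, 41, 28, 34, 1, 38, 5, 12, 8]
Tree (level-order array): [43, 13, None, 1, 19, None, 5, 15, 41, None, 12, None, None, 28, None, 8, None, None, 34, None, None, None, 38]
In a BST, the LCA of p=1, q=8 is the first node v on the
root-to-leaf path with p <= v <= q (go left if both < v, right if both > v).
Walk from root:
  at 43: both 1 and 8 < 43, go left
  at 13: both 1 and 8 < 13, go left
  at 1: 1 <= 1 <= 8, this is the LCA
LCA = 1


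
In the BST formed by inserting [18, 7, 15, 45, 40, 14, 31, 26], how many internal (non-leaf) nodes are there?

Tree built from: [18, 7, 15, 45, 40, 14, 31, 26]
Tree (level-order array): [18, 7, 45, None, 15, 40, None, 14, None, 31, None, None, None, 26]
Rule: An internal node has at least one child.
Per-node child counts:
  node 18: 2 child(ren)
  node 7: 1 child(ren)
  node 15: 1 child(ren)
  node 14: 0 child(ren)
  node 45: 1 child(ren)
  node 40: 1 child(ren)
  node 31: 1 child(ren)
  node 26: 0 child(ren)
Matching nodes: [18, 7, 15, 45, 40, 31]
Count of internal (non-leaf) nodes: 6


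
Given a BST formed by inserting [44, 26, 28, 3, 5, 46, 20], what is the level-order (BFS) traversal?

Tree insertion order: [44, 26, 28, 3, 5, 46, 20]
Tree (level-order array): [44, 26, 46, 3, 28, None, None, None, 5, None, None, None, 20]
BFS from the root, enqueuing left then right child of each popped node:
  queue [44] -> pop 44, enqueue [26, 46], visited so far: [44]
  queue [26, 46] -> pop 26, enqueue [3, 28], visited so far: [44, 26]
  queue [46, 3, 28] -> pop 46, enqueue [none], visited so far: [44, 26, 46]
  queue [3, 28] -> pop 3, enqueue [5], visited so far: [44, 26, 46, 3]
  queue [28, 5] -> pop 28, enqueue [none], visited so far: [44, 26, 46, 3, 28]
  queue [5] -> pop 5, enqueue [20], visited so far: [44, 26, 46, 3, 28, 5]
  queue [20] -> pop 20, enqueue [none], visited so far: [44, 26, 46, 3, 28, 5, 20]
Result: [44, 26, 46, 3, 28, 5, 20]


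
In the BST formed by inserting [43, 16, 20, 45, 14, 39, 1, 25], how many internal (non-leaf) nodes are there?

Tree built from: [43, 16, 20, 45, 14, 39, 1, 25]
Tree (level-order array): [43, 16, 45, 14, 20, None, None, 1, None, None, 39, None, None, 25]
Rule: An internal node has at least one child.
Per-node child counts:
  node 43: 2 child(ren)
  node 16: 2 child(ren)
  node 14: 1 child(ren)
  node 1: 0 child(ren)
  node 20: 1 child(ren)
  node 39: 1 child(ren)
  node 25: 0 child(ren)
  node 45: 0 child(ren)
Matching nodes: [43, 16, 14, 20, 39]
Count of internal (non-leaf) nodes: 5


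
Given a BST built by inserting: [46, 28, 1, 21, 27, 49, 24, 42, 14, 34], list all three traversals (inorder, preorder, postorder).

Tree insertion order: [46, 28, 1, 21, 27, 49, 24, 42, 14, 34]
Tree (level-order array): [46, 28, 49, 1, 42, None, None, None, 21, 34, None, 14, 27, None, None, None, None, 24]
Inorder (L, root, R): [1, 14, 21, 24, 27, 28, 34, 42, 46, 49]
Preorder (root, L, R): [46, 28, 1, 21, 14, 27, 24, 42, 34, 49]
Postorder (L, R, root): [14, 24, 27, 21, 1, 34, 42, 28, 49, 46]


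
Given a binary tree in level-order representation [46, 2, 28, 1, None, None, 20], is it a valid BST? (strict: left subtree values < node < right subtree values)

Level-order array: [46, 2, 28, 1, None, None, 20]
Validate using subtree bounds (lo, hi): at each node, require lo < value < hi,
then recurse left with hi=value and right with lo=value.
Preorder trace (stopping at first violation):
  at node 46 with bounds (-inf, +inf): OK
  at node 2 with bounds (-inf, 46): OK
  at node 1 with bounds (-inf, 2): OK
  at node 28 with bounds (46, +inf): VIOLATION
Node 28 violates its bound: not (46 < 28 < +inf).
Result: Not a valid BST


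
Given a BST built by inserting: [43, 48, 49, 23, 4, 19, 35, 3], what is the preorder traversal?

Tree insertion order: [43, 48, 49, 23, 4, 19, 35, 3]
Tree (level-order array): [43, 23, 48, 4, 35, None, 49, 3, 19]
Preorder traversal: [43, 23, 4, 3, 19, 35, 48, 49]


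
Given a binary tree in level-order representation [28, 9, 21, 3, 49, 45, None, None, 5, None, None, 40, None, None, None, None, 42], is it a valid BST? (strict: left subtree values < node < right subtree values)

Level-order array: [28, 9, 21, 3, 49, 45, None, None, 5, None, None, 40, None, None, None, None, 42]
Validate using subtree bounds (lo, hi): at each node, require lo < value < hi,
then recurse left with hi=value and right with lo=value.
Preorder trace (stopping at first violation):
  at node 28 with bounds (-inf, +inf): OK
  at node 9 with bounds (-inf, 28): OK
  at node 3 with bounds (-inf, 9): OK
  at node 5 with bounds (3, 9): OK
  at node 49 with bounds (9, 28): VIOLATION
Node 49 violates its bound: not (9 < 49 < 28).
Result: Not a valid BST


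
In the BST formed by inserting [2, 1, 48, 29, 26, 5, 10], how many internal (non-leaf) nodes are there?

Tree built from: [2, 1, 48, 29, 26, 5, 10]
Tree (level-order array): [2, 1, 48, None, None, 29, None, 26, None, 5, None, None, 10]
Rule: An internal node has at least one child.
Per-node child counts:
  node 2: 2 child(ren)
  node 1: 0 child(ren)
  node 48: 1 child(ren)
  node 29: 1 child(ren)
  node 26: 1 child(ren)
  node 5: 1 child(ren)
  node 10: 0 child(ren)
Matching nodes: [2, 48, 29, 26, 5]
Count of internal (non-leaf) nodes: 5


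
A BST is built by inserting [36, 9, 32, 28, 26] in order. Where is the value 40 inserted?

Starting tree (level order): [36, 9, None, None, 32, 28, None, 26]
Insertion path: 36
Result: insert 40 as right child of 36
Final tree (level order): [36, 9, 40, None, 32, None, None, 28, None, 26]


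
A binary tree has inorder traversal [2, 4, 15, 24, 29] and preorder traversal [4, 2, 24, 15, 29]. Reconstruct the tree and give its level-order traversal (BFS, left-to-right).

Inorder:  [2, 4, 15, 24, 29]
Preorder: [4, 2, 24, 15, 29]
Algorithm: preorder visits root first, so consume preorder in order;
for each root, split the current inorder slice at that value into
left-subtree inorder and right-subtree inorder, then recurse.
Recursive splits:
  root=4; inorder splits into left=[2], right=[15, 24, 29]
  root=2; inorder splits into left=[], right=[]
  root=24; inorder splits into left=[15], right=[29]
  root=15; inorder splits into left=[], right=[]
  root=29; inorder splits into left=[], right=[]
Reconstructed level-order: [4, 2, 24, 15, 29]


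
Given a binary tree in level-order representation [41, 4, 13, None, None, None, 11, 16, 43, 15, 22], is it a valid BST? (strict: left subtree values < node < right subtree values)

Level-order array: [41, 4, 13, None, None, None, 11, 16, 43, 15, 22]
Validate using subtree bounds (lo, hi): at each node, require lo < value < hi,
then recurse left with hi=value and right with lo=value.
Preorder trace (stopping at first violation):
  at node 41 with bounds (-inf, +inf): OK
  at node 4 with bounds (-inf, 41): OK
  at node 13 with bounds (41, +inf): VIOLATION
Node 13 violates its bound: not (41 < 13 < +inf).
Result: Not a valid BST


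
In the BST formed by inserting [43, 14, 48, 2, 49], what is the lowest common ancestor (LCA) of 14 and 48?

Tree insertion order: [43, 14, 48, 2, 49]
Tree (level-order array): [43, 14, 48, 2, None, None, 49]
In a BST, the LCA of p=14, q=48 is the first node v on the
root-to-leaf path with p <= v <= q (go left if both < v, right if both > v).
Walk from root:
  at 43: 14 <= 43 <= 48, this is the LCA
LCA = 43


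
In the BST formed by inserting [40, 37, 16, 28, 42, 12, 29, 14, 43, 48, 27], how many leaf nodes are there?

Tree built from: [40, 37, 16, 28, 42, 12, 29, 14, 43, 48, 27]
Tree (level-order array): [40, 37, 42, 16, None, None, 43, 12, 28, None, 48, None, 14, 27, 29]
Rule: A leaf has 0 children.
Per-node child counts:
  node 40: 2 child(ren)
  node 37: 1 child(ren)
  node 16: 2 child(ren)
  node 12: 1 child(ren)
  node 14: 0 child(ren)
  node 28: 2 child(ren)
  node 27: 0 child(ren)
  node 29: 0 child(ren)
  node 42: 1 child(ren)
  node 43: 1 child(ren)
  node 48: 0 child(ren)
Matching nodes: [14, 27, 29, 48]
Count of leaf nodes: 4


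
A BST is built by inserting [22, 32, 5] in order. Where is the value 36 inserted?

Starting tree (level order): [22, 5, 32]
Insertion path: 22 -> 32
Result: insert 36 as right child of 32
Final tree (level order): [22, 5, 32, None, None, None, 36]


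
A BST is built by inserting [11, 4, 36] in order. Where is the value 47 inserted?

Starting tree (level order): [11, 4, 36]
Insertion path: 11 -> 36
Result: insert 47 as right child of 36
Final tree (level order): [11, 4, 36, None, None, None, 47]


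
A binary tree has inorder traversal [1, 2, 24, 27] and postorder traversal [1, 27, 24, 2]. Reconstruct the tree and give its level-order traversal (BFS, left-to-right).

Inorder:   [1, 2, 24, 27]
Postorder: [1, 27, 24, 2]
Algorithm: postorder visits root last, so walk postorder right-to-left;
each value is the root of the current inorder slice — split it at that
value, recurse on the right subtree first, then the left.
Recursive splits:
  root=2; inorder splits into left=[1], right=[24, 27]
  root=24; inorder splits into left=[], right=[27]
  root=27; inorder splits into left=[], right=[]
  root=1; inorder splits into left=[], right=[]
Reconstructed level-order: [2, 1, 24, 27]


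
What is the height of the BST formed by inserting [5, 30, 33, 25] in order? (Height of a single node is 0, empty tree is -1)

Insertion order: [5, 30, 33, 25]
Tree (level-order array): [5, None, 30, 25, 33]
Compute height bottom-up (empty subtree = -1):
  height(25) = 1 + max(-1, -1) = 0
  height(33) = 1 + max(-1, -1) = 0
  height(30) = 1 + max(0, 0) = 1
  height(5) = 1 + max(-1, 1) = 2
Height = 2


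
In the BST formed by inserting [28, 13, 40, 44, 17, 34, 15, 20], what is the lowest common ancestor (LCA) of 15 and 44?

Tree insertion order: [28, 13, 40, 44, 17, 34, 15, 20]
Tree (level-order array): [28, 13, 40, None, 17, 34, 44, 15, 20]
In a BST, the LCA of p=15, q=44 is the first node v on the
root-to-leaf path with p <= v <= q (go left if both < v, right if both > v).
Walk from root:
  at 28: 15 <= 28 <= 44, this is the LCA
LCA = 28


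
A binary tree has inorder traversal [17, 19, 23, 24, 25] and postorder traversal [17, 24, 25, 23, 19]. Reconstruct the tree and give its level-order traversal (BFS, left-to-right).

Inorder:   [17, 19, 23, 24, 25]
Postorder: [17, 24, 25, 23, 19]
Algorithm: postorder visits root last, so walk postorder right-to-left;
each value is the root of the current inorder slice — split it at that
value, recurse on the right subtree first, then the left.
Recursive splits:
  root=19; inorder splits into left=[17], right=[23, 24, 25]
  root=23; inorder splits into left=[], right=[24, 25]
  root=25; inorder splits into left=[24], right=[]
  root=24; inorder splits into left=[], right=[]
  root=17; inorder splits into left=[], right=[]
Reconstructed level-order: [19, 17, 23, 25, 24]


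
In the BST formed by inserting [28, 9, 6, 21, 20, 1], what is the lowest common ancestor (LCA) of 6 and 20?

Tree insertion order: [28, 9, 6, 21, 20, 1]
Tree (level-order array): [28, 9, None, 6, 21, 1, None, 20]
In a BST, the LCA of p=6, q=20 is the first node v on the
root-to-leaf path with p <= v <= q (go left if both < v, right if both > v).
Walk from root:
  at 28: both 6 and 20 < 28, go left
  at 9: 6 <= 9 <= 20, this is the LCA
LCA = 9


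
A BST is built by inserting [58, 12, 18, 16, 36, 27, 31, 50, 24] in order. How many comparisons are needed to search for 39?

Search path for 39: 58 -> 12 -> 18 -> 36 -> 50
Found: False
Comparisons: 5


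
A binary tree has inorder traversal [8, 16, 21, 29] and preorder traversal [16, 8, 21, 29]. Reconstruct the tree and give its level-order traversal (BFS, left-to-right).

Inorder:  [8, 16, 21, 29]
Preorder: [16, 8, 21, 29]
Algorithm: preorder visits root first, so consume preorder in order;
for each root, split the current inorder slice at that value into
left-subtree inorder and right-subtree inorder, then recurse.
Recursive splits:
  root=16; inorder splits into left=[8], right=[21, 29]
  root=8; inorder splits into left=[], right=[]
  root=21; inorder splits into left=[], right=[29]
  root=29; inorder splits into left=[], right=[]
Reconstructed level-order: [16, 8, 21, 29]


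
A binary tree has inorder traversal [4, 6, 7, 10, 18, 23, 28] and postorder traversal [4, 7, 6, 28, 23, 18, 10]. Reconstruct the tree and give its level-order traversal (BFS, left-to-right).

Inorder:   [4, 6, 7, 10, 18, 23, 28]
Postorder: [4, 7, 6, 28, 23, 18, 10]
Algorithm: postorder visits root last, so walk postorder right-to-left;
each value is the root of the current inorder slice — split it at that
value, recurse on the right subtree first, then the left.
Recursive splits:
  root=10; inorder splits into left=[4, 6, 7], right=[18, 23, 28]
  root=18; inorder splits into left=[], right=[23, 28]
  root=23; inorder splits into left=[], right=[28]
  root=28; inorder splits into left=[], right=[]
  root=6; inorder splits into left=[4], right=[7]
  root=7; inorder splits into left=[], right=[]
  root=4; inorder splits into left=[], right=[]
Reconstructed level-order: [10, 6, 18, 4, 7, 23, 28]


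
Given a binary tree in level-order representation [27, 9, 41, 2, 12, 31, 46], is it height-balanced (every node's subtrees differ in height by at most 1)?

Tree (level-order array): [27, 9, 41, 2, 12, 31, 46]
Definition: a tree is height-balanced if, at every node, |h(left) - h(right)| <= 1 (empty subtree has height -1).
Bottom-up per-node check:
  node 2: h_left=-1, h_right=-1, diff=0 [OK], height=0
  node 12: h_left=-1, h_right=-1, diff=0 [OK], height=0
  node 9: h_left=0, h_right=0, diff=0 [OK], height=1
  node 31: h_left=-1, h_right=-1, diff=0 [OK], height=0
  node 46: h_left=-1, h_right=-1, diff=0 [OK], height=0
  node 41: h_left=0, h_right=0, diff=0 [OK], height=1
  node 27: h_left=1, h_right=1, diff=0 [OK], height=2
All nodes satisfy the balance condition.
Result: Balanced


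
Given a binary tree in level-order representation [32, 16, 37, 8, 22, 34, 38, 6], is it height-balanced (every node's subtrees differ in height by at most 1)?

Tree (level-order array): [32, 16, 37, 8, 22, 34, 38, 6]
Definition: a tree is height-balanced if, at every node, |h(left) - h(right)| <= 1 (empty subtree has height -1).
Bottom-up per-node check:
  node 6: h_left=-1, h_right=-1, diff=0 [OK], height=0
  node 8: h_left=0, h_right=-1, diff=1 [OK], height=1
  node 22: h_left=-1, h_right=-1, diff=0 [OK], height=0
  node 16: h_left=1, h_right=0, diff=1 [OK], height=2
  node 34: h_left=-1, h_right=-1, diff=0 [OK], height=0
  node 38: h_left=-1, h_right=-1, diff=0 [OK], height=0
  node 37: h_left=0, h_right=0, diff=0 [OK], height=1
  node 32: h_left=2, h_right=1, diff=1 [OK], height=3
All nodes satisfy the balance condition.
Result: Balanced


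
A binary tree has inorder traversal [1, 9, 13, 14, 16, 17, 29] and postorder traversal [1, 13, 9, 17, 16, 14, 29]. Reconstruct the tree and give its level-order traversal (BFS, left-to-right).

Inorder:   [1, 9, 13, 14, 16, 17, 29]
Postorder: [1, 13, 9, 17, 16, 14, 29]
Algorithm: postorder visits root last, so walk postorder right-to-left;
each value is the root of the current inorder slice — split it at that
value, recurse on the right subtree first, then the left.
Recursive splits:
  root=29; inorder splits into left=[1, 9, 13, 14, 16, 17], right=[]
  root=14; inorder splits into left=[1, 9, 13], right=[16, 17]
  root=16; inorder splits into left=[], right=[17]
  root=17; inorder splits into left=[], right=[]
  root=9; inorder splits into left=[1], right=[13]
  root=13; inorder splits into left=[], right=[]
  root=1; inorder splits into left=[], right=[]
Reconstructed level-order: [29, 14, 9, 16, 1, 13, 17]


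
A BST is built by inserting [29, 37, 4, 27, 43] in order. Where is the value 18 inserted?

Starting tree (level order): [29, 4, 37, None, 27, None, 43]
Insertion path: 29 -> 4 -> 27
Result: insert 18 as left child of 27
Final tree (level order): [29, 4, 37, None, 27, None, 43, 18]


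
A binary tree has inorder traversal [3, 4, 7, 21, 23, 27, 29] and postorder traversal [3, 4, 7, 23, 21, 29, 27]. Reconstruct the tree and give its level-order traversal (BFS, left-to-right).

Inorder:   [3, 4, 7, 21, 23, 27, 29]
Postorder: [3, 4, 7, 23, 21, 29, 27]
Algorithm: postorder visits root last, so walk postorder right-to-left;
each value is the root of the current inorder slice — split it at that
value, recurse on the right subtree first, then the left.
Recursive splits:
  root=27; inorder splits into left=[3, 4, 7, 21, 23], right=[29]
  root=29; inorder splits into left=[], right=[]
  root=21; inorder splits into left=[3, 4, 7], right=[23]
  root=23; inorder splits into left=[], right=[]
  root=7; inorder splits into left=[3, 4], right=[]
  root=4; inorder splits into left=[3], right=[]
  root=3; inorder splits into left=[], right=[]
Reconstructed level-order: [27, 21, 29, 7, 23, 4, 3]


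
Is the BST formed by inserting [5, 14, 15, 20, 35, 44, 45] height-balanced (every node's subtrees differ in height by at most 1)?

Tree (level-order array): [5, None, 14, None, 15, None, 20, None, 35, None, 44, None, 45]
Definition: a tree is height-balanced if, at every node, |h(left) - h(right)| <= 1 (empty subtree has height -1).
Bottom-up per-node check:
  node 45: h_left=-1, h_right=-1, diff=0 [OK], height=0
  node 44: h_left=-1, h_right=0, diff=1 [OK], height=1
  node 35: h_left=-1, h_right=1, diff=2 [FAIL (|-1-1|=2 > 1)], height=2
  node 20: h_left=-1, h_right=2, diff=3 [FAIL (|-1-2|=3 > 1)], height=3
  node 15: h_left=-1, h_right=3, diff=4 [FAIL (|-1-3|=4 > 1)], height=4
  node 14: h_left=-1, h_right=4, diff=5 [FAIL (|-1-4|=5 > 1)], height=5
  node 5: h_left=-1, h_right=5, diff=6 [FAIL (|-1-5|=6 > 1)], height=6
Node 35 violates the condition: |-1 - 1| = 2 > 1.
Result: Not balanced


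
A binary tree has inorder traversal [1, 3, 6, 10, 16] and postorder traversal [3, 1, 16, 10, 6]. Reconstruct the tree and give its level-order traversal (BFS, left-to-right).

Inorder:   [1, 3, 6, 10, 16]
Postorder: [3, 1, 16, 10, 6]
Algorithm: postorder visits root last, so walk postorder right-to-left;
each value is the root of the current inorder slice — split it at that
value, recurse on the right subtree first, then the left.
Recursive splits:
  root=6; inorder splits into left=[1, 3], right=[10, 16]
  root=10; inorder splits into left=[], right=[16]
  root=16; inorder splits into left=[], right=[]
  root=1; inorder splits into left=[], right=[3]
  root=3; inorder splits into left=[], right=[]
Reconstructed level-order: [6, 1, 10, 3, 16]


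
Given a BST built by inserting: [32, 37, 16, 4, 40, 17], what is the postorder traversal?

Tree insertion order: [32, 37, 16, 4, 40, 17]
Tree (level-order array): [32, 16, 37, 4, 17, None, 40]
Postorder traversal: [4, 17, 16, 40, 37, 32]


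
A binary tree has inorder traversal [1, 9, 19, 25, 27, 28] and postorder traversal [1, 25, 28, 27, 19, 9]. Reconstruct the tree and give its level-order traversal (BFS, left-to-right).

Inorder:   [1, 9, 19, 25, 27, 28]
Postorder: [1, 25, 28, 27, 19, 9]
Algorithm: postorder visits root last, so walk postorder right-to-left;
each value is the root of the current inorder slice — split it at that
value, recurse on the right subtree first, then the left.
Recursive splits:
  root=9; inorder splits into left=[1], right=[19, 25, 27, 28]
  root=19; inorder splits into left=[], right=[25, 27, 28]
  root=27; inorder splits into left=[25], right=[28]
  root=28; inorder splits into left=[], right=[]
  root=25; inorder splits into left=[], right=[]
  root=1; inorder splits into left=[], right=[]
Reconstructed level-order: [9, 1, 19, 27, 25, 28]


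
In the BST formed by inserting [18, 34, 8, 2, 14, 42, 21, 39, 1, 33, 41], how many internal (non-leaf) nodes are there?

Tree built from: [18, 34, 8, 2, 14, 42, 21, 39, 1, 33, 41]
Tree (level-order array): [18, 8, 34, 2, 14, 21, 42, 1, None, None, None, None, 33, 39, None, None, None, None, None, None, 41]
Rule: An internal node has at least one child.
Per-node child counts:
  node 18: 2 child(ren)
  node 8: 2 child(ren)
  node 2: 1 child(ren)
  node 1: 0 child(ren)
  node 14: 0 child(ren)
  node 34: 2 child(ren)
  node 21: 1 child(ren)
  node 33: 0 child(ren)
  node 42: 1 child(ren)
  node 39: 1 child(ren)
  node 41: 0 child(ren)
Matching nodes: [18, 8, 2, 34, 21, 42, 39]
Count of internal (non-leaf) nodes: 7


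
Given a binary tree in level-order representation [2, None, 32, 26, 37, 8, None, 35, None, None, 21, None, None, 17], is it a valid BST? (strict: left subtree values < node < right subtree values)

Level-order array: [2, None, 32, 26, 37, 8, None, 35, None, None, 21, None, None, 17]
Validate using subtree bounds (lo, hi): at each node, require lo < value < hi,
then recurse left with hi=value and right with lo=value.
Preorder trace (stopping at first violation):
  at node 2 with bounds (-inf, +inf): OK
  at node 32 with bounds (2, +inf): OK
  at node 26 with bounds (2, 32): OK
  at node 8 with bounds (2, 26): OK
  at node 21 with bounds (8, 26): OK
  at node 17 with bounds (8, 21): OK
  at node 37 with bounds (32, +inf): OK
  at node 35 with bounds (32, 37): OK
No violation found at any node.
Result: Valid BST


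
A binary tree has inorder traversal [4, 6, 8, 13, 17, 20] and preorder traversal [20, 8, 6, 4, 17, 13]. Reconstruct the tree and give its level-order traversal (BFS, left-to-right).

Inorder:  [4, 6, 8, 13, 17, 20]
Preorder: [20, 8, 6, 4, 17, 13]
Algorithm: preorder visits root first, so consume preorder in order;
for each root, split the current inorder slice at that value into
left-subtree inorder and right-subtree inorder, then recurse.
Recursive splits:
  root=20; inorder splits into left=[4, 6, 8, 13, 17], right=[]
  root=8; inorder splits into left=[4, 6], right=[13, 17]
  root=6; inorder splits into left=[4], right=[]
  root=4; inorder splits into left=[], right=[]
  root=17; inorder splits into left=[13], right=[]
  root=13; inorder splits into left=[], right=[]
Reconstructed level-order: [20, 8, 6, 17, 4, 13]


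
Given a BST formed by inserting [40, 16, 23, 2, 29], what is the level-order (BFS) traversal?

Tree insertion order: [40, 16, 23, 2, 29]
Tree (level-order array): [40, 16, None, 2, 23, None, None, None, 29]
BFS from the root, enqueuing left then right child of each popped node:
  queue [40] -> pop 40, enqueue [16], visited so far: [40]
  queue [16] -> pop 16, enqueue [2, 23], visited so far: [40, 16]
  queue [2, 23] -> pop 2, enqueue [none], visited so far: [40, 16, 2]
  queue [23] -> pop 23, enqueue [29], visited so far: [40, 16, 2, 23]
  queue [29] -> pop 29, enqueue [none], visited so far: [40, 16, 2, 23, 29]
Result: [40, 16, 2, 23, 29]


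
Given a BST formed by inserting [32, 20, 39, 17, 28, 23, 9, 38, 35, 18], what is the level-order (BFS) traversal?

Tree insertion order: [32, 20, 39, 17, 28, 23, 9, 38, 35, 18]
Tree (level-order array): [32, 20, 39, 17, 28, 38, None, 9, 18, 23, None, 35]
BFS from the root, enqueuing left then right child of each popped node:
  queue [32] -> pop 32, enqueue [20, 39], visited so far: [32]
  queue [20, 39] -> pop 20, enqueue [17, 28], visited so far: [32, 20]
  queue [39, 17, 28] -> pop 39, enqueue [38], visited so far: [32, 20, 39]
  queue [17, 28, 38] -> pop 17, enqueue [9, 18], visited so far: [32, 20, 39, 17]
  queue [28, 38, 9, 18] -> pop 28, enqueue [23], visited so far: [32, 20, 39, 17, 28]
  queue [38, 9, 18, 23] -> pop 38, enqueue [35], visited so far: [32, 20, 39, 17, 28, 38]
  queue [9, 18, 23, 35] -> pop 9, enqueue [none], visited so far: [32, 20, 39, 17, 28, 38, 9]
  queue [18, 23, 35] -> pop 18, enqueue [none], visited so far: [32, 20, 39, 17, 28, 38, 9, 18]
  queue [23, 35] -> pop 23, enqueue [none], visited so far: [32, 20, 39, 17, 28, 38, 9, 18, 23]
  queue [35] -> pop 35, enqueue [none], visited so far: [32, 20, 39, 17, 28, 38, 9, 18, 23, 35]
Result: [32, 20, 39, 17, 28, 38, 9, 18, 23, 35]


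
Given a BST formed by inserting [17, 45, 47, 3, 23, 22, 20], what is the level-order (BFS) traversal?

Tree insertion order: [17, 45, 47, 3, 23, 22, 20]
Tree (level-order array): [17, 3, 45, None, None, 23, 47, 22, None, None, None, 20]
BFS from the root, enqueuing left then right child of each popped node:
  queue [17] -> pop 17, enqueue [3, 45], visited so far: [17]
  queue [3, 45] -> pop 3, enqueue [none], visited so far: [17, 3]
  queue [45] -> pop 45, enqueue [23, 47], visited so far: [17, 3, 45]
  queue [23, 47] -> pop 23, enqueue [22], visited so far: [17, 3, 45, 23]
  queue [47, 22] -> pop 47, enqueue [none], visited so far: [17, 3, 45, 23, 47]
  queue [22] -> pop 22, enqueue [20], visited so far: [17, 3, 45, 23, 47, 22]
  queue [20] -> pop 20, enqueue [none], visited so far: [17, 3, 45, 23, 47, 22, 20]
Result: [17, 3, 45, 23, 47, 22, 20]


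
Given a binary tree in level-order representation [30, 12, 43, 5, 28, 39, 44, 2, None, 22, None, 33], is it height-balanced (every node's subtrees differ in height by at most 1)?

Tree (level-order array): [30, 12, 43, 5, 28, 39, 44, 2, None, 22, None, 33]
Definition: a tree is height-balanced if, at every node, |h(left) - h(right)| <= 1 (empty subtree has height -1).
Bottom-up per-node check:
  node 2: h_left=-1, h_right=-1, diff=0 [OK], height=0
  node 5: h_left=0, h_right=-1, diff=1 [OK], height=1
  node 22: h_left=-1, h_right=-1, diff=0 [OK], height=0
  node 28: h_left=0, h_right=-1, diff=1 [OK], height=1
  node 12: h_left=1, h_right=1, diff=0 [OK], height=2
  node 33: h_left=-1, h_right=-1, diff=0 [OK], height=0
  node 39: h_left=0, h_right=-1, diff=1 [OK], height=1
  node 44: h_left=-1, h_right=-1, diff=0 [OK], height=0
  node 43: h_left=1, h_right=0, diff=1 [OK], height=2
  node 30: h_left=2, h_right=2, diff=0 [OK], height=3
All nodes satisfy the balance condition.
Result: Balanced


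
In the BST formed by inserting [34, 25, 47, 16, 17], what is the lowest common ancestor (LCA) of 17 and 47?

Tree insertion order: [34, 25, 47, 16, 17]
Tree (level-order array): [34, 25, 47, 16, None, None, None, None, 17]
In a BST, the LCA of p=17, q=47 is the first node v on the
root-to-leaf path with p <= v <= q (go left if both < v, right if both > v).
Walk from root:
  at 34: 17 <= 34 <= 47, this is the LCA
LCA = 34


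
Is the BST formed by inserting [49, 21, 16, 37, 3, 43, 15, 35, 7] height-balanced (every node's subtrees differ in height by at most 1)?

Tree (level-order array): [49, 21, None, 16, 37, 3, None, 35, 43, None, 15, None, None, None, None, 7]
Definition: a tree is height-balanced if, at every node, |h(left) - h(right)| <= 1 (empty subtree has height -1).
Bottom-up per-node check:
  node 7: h_left=-1, h_right=-1, diff=0 [OK], height=0
  node 15: h_left=0, h_right=-1, diff=1 [OK], height=1
  node 3: h_left=-1, h_right=1, diff=2 [FAIL (|-1-1|=2 > 1)], height=2
  node 16: h_left=2, h_right=-1, diff=3 [FAIL (|2--1|=3 > 1)], height=3
  node 35: h_left=-1, h_right=-1, diff=0 [OK], height=0
  node 43: h_left=-1, h_right=-1, diff=0 [OK], height=0
  node 37: h_left=0, h_right=0, diff=0 [OK], height=1
  node 21: h_left=3, h_right=1, diff=2 [FAIL (|3-1|=2 > 1)], height=4
  node 49: h_left=4, h_right=-1, diff=5 [FAIL (|4--1|=5 > 1)], height=5
Node 3 violates the condition: |-1 - 1| = 2 > 1.
Result: Not balanced


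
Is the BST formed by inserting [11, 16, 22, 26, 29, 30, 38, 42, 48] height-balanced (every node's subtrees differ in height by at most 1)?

Tree (level-order array): [11, None, 16, None, 22, None, 26, None, 29, None, 30, None, 38, None, 42, None, 48]
Definition: a tree is height-balanced if, at every node, |h(left) - h(right)| <= 1 (empty subtree has height -1).
Bottom-up per-node check:
  node 48: h_left=-1, h_right=-1, diff=0 [OK], height=0
  node 42: h_left=-1, h_right=0, diff=1 [OK], height=1
  node 38: h_left=-1, h_right=1, diff=2 [FAIL (|-1-1|=2 > 1)], height=2
  node 30: h_left=-1, h_right=2, diff=3 [FAIL (|-1-2|=3 > 1)], height=3
  node 29: h_left=-1, h_right=3, diff=4 [FAIL (|-1-3|=4 > 1)], height=4
  node 26: h_left=-1, h_right=4, diff=5 [FAIL (|-1-4|=5 > 1)], height=5
  node 22: h_left=-1, h_right=5, diff=6 [FAIL (|-1-5|=6 > 1)], height=6
  node 16: h_left=-1, h_right=6, diff=7 [FAIL (|-1-6|=7 > 1)], height=7
  node 11: h_left=-1, h_right=7, diff=8 [FAIL (|-1-7|=8 > 1)], height=8
Node 38 violates the condition: |-1 - 1| = 2 > 1.
Result: Not balanced
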